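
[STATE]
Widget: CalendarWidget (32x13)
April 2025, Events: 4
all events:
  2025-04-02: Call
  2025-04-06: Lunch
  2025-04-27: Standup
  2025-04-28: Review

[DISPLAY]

           April 2025           
Mo Tu We Th Fr Sa Su            
    1  2*  3  4  5  6*          
 7  8  9 10 11 12 13            
14 15 16 17 18 19 20            
21 22 23 24 25 26 27*           
28* 29 30                       
                                
                                
                                
                                
                                
                                


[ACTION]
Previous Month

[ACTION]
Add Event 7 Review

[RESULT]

           March 2025           
Mo Tu We Th Fr Sa Su            
                1  2            
 3  4  5  6  7*  8  9           
10 11 12 13 14 15 16            
17 18 19 20 21 22 23            
24 25 26 27 28 29 30            
31                              
                                
                                
                                
                                
                                


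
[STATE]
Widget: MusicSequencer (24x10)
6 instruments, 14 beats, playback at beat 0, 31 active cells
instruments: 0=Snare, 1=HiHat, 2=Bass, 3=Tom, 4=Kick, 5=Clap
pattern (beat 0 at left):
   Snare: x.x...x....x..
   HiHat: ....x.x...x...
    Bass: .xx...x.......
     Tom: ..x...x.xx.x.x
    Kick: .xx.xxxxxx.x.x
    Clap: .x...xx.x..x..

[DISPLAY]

      ▼1234567890123    
 Snare█·█···█····█··    
 HiHat····█·█···█···    
  Bass·██···█·······    
   Tom··█···█·██·█·█    
  Kick·██·██████·█·█    
  Clap·█···██·█··█··    
                        
                        
                        


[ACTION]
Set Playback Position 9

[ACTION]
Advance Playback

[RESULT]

      0123456789▼123    
 Snare█·█···█····█··    
 HiHat····█·█···█···    
  Bass·██···█·······    
   Tom··█···█·██·█·█    
  Kick·██·██████·█·█    
  Clap·█···██·█··█··    
                        
                        
                        


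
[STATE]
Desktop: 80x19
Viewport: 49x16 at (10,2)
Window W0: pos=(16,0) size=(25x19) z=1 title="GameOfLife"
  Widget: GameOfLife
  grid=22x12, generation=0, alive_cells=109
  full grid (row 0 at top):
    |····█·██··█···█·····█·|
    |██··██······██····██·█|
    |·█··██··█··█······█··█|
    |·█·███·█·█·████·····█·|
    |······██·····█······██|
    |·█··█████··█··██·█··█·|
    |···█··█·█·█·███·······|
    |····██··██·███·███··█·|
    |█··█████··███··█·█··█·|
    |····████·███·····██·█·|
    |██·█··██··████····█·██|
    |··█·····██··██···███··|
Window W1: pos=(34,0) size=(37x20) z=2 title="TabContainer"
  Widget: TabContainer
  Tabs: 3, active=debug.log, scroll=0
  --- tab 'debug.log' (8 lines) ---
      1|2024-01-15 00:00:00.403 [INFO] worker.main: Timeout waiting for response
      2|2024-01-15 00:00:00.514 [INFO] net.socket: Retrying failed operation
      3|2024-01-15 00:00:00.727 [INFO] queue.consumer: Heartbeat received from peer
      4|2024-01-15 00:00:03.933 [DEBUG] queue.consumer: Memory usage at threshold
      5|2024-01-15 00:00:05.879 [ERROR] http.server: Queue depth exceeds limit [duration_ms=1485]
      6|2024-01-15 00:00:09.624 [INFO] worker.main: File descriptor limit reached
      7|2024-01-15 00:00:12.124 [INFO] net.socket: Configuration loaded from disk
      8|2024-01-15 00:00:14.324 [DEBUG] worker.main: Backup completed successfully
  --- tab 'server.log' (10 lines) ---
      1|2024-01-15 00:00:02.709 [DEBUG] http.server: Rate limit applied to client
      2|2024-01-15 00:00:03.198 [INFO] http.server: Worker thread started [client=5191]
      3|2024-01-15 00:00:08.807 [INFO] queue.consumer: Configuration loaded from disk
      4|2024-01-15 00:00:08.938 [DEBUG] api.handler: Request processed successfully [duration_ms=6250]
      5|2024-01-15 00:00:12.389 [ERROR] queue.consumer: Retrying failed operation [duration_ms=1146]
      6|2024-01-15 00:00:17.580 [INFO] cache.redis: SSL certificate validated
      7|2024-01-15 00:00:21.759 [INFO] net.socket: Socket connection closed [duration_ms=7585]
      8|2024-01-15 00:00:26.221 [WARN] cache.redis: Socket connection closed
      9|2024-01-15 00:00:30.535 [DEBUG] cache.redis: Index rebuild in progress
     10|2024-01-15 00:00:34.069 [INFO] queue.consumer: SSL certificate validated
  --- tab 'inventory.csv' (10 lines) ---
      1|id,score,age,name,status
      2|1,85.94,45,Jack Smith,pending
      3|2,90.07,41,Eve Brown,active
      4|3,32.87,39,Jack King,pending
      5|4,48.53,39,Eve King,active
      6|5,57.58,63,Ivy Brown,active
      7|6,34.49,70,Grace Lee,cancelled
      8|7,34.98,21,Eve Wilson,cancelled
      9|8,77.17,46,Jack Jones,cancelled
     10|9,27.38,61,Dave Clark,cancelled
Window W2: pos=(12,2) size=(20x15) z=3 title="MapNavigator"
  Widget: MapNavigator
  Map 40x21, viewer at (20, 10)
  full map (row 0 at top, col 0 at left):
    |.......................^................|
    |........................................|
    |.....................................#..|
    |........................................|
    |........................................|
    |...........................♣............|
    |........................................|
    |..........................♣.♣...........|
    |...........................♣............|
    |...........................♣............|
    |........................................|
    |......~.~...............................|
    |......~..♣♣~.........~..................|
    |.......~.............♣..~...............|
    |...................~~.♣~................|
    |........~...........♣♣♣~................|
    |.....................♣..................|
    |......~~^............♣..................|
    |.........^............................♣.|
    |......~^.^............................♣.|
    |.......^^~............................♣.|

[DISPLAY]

  ┏━━━━━━━━━━━━━━━━━━┓──┠────────────────────────
  ┃ MapNavigator     ┃  ┃[debug.log]│ server.log 
  ┠──────────────────┨··┃────────────────────────
  ┃................♣.┃··┃2024-01-15 00:00:00.403 
  ┃..................┃··┃2024-01-15 00:00:00.514 
  ┃...............♣.♣┃··┃2024-01-15 00:00:00.727 
  ┃................♣.┃··┃2024-01-15 00:00:03.933 
  ┃................♣.┃█·┃2024-01-15 00:00:05.879 
  ┃.........@........┃··┃2024-01-15 00:00:09.624 
  ┃..................┃██┃2024-01-15 00:00:12.124 
  ┃~.........~.......┃█·┃2024-01-15 00:00:14.324 
  ┃..........♣..~....┃··┃                        
  ┃........~~.♣~.....┃··┃                        
  ┃.........♣♣♣~.....┃··┃                        
  ┗━━━━━━━━━━━━━━━━━━┛  ┃                        
      ┃                 ┃                        


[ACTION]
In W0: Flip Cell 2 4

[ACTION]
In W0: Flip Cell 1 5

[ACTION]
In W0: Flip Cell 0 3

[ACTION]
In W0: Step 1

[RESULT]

  ┏━━━━━━━━━━━━━━━━━━┓──┠────────────────────────
  ┃ MapNavigator     ┃  ┃[debug.log]│ server.log 
  ┠──────────────────┨··┃────────────────────────
  ┃................♣.┃··┃2024-01-15 00:00:00.403 
  ┃..................┃··┃2024-01-15 00:00:00.514 
  ┃...............♣.♣┃··┃2024-01-15 00:00:00.727 
  ┃................♣.┃█·┃2024-01-15 00:00:03.933 
  ┃................♣.┃█·┃2024-01-15 00:00:05.879 
  ┃.........@........┃··┃2024-01-15 00:00:09.624 
  ┃..................┃█·┃2024-01-15 00:00:12.124 
  ┃~.........~.......┃█·┃2024-01-15 00:00:14.324 
  ┃..........♣..~....┃·█┃                        
  ┃........~~.♣~.....┃··┃                        
  ┃.........♣♣♣~.....┃··┃                        
  ┗━━━━━━━━━━━━━━━━━━┛  ┃                        
      ┃                 ┃                        


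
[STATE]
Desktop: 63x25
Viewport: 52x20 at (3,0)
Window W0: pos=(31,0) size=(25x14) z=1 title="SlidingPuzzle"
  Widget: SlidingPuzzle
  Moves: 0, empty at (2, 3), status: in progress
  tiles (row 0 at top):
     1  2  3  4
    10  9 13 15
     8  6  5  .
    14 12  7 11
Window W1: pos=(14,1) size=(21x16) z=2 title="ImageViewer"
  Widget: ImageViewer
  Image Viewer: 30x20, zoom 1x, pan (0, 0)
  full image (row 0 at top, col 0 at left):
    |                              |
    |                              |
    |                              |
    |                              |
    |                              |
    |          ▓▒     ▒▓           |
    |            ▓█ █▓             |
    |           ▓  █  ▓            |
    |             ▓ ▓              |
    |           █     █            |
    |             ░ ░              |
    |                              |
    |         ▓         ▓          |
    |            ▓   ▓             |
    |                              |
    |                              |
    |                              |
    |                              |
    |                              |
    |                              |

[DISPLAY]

                            ┏━━━━━━━━━━━━━━━━━━━━━━━
           ┏━━━━━━━━━━━━━━━━━━━┓idingPuzzle         
           ┃ ImageViewer       ┃────────────────────
           ┠───────────────────┨──┬────┬────┬────┐  
           ┃                   ┃1 │  2 │  3 │  4 │  
           ┃                   ┃──┼────┼────┼────┤  
           ┃                   ┃0 │  9 │ 13 │ 15 │  
           ┃                   ┃──┼────┼────┼────┤  
           ┃                   ┃8 │  6 │  5 │    │  
           ┃          ▓▒     ▒▓┃──┼────┼────┼────┤  
           ┃            ▓█ █▓  ┃4 │ 12 │  7 │ 11 │  
           ┃           ▓  █  ▓ ┃──┴────┴────┴────┘  
           ┃             ▓ ▓   ┃es: 0               
           ┃           █     █ ┃━━━━━━━━━━━━━━━━━━━━
           ┃             ░ ░   ┃                    
           ┃                   ┃                    
           ┗━━━━━━━━━━━━━━━━━━━┛                    
                                                    
                                                    
                                                    


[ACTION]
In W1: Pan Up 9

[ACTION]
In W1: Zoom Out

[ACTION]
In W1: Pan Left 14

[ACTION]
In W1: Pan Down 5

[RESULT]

                            ┏━━━━━━━━━━━━━━━━━━━━━━━
           ┏━━━━━━━━━━━━━━━━━━━┓idingPuzzle         
           ┃ ImageViewer       ┃────────────────────
           ┠───────────────────┨──┬────┬────┬────┐  
           ┃          ▓▒     ▒▓┃1 │  2 │  3 │  4 │  
           ┃            ▓█ █▓  ┃──┼────┼────┼────┤  
           ┃           ▓  █  ▓ ┃0 │  9 │ 13 │ 15 │  
           ┃             ▓ ▓   ┃──┼────┼────┼────┤  
           ┃           █     █ ┃8 │  6 │  5 │    │  
           ┃             ░ ░   ┃──┼────┼────┼────┤  
           ┃                   ┃4 │ 12 │  7 │ 11 │  
           ┃         ▓         ┃──┴────┴────┴────┘  
           ┃            ▓   ▓  ┃es: 0               
           ┃                   ┃━━━━━━━━━━━━━━━━━━━━
           ┃                   ┃                    
           ┃                   ┃                    
           ┗━━━━━━━━━━━━━━━━━━━┛                    
                                                    
                                                    
                                                    


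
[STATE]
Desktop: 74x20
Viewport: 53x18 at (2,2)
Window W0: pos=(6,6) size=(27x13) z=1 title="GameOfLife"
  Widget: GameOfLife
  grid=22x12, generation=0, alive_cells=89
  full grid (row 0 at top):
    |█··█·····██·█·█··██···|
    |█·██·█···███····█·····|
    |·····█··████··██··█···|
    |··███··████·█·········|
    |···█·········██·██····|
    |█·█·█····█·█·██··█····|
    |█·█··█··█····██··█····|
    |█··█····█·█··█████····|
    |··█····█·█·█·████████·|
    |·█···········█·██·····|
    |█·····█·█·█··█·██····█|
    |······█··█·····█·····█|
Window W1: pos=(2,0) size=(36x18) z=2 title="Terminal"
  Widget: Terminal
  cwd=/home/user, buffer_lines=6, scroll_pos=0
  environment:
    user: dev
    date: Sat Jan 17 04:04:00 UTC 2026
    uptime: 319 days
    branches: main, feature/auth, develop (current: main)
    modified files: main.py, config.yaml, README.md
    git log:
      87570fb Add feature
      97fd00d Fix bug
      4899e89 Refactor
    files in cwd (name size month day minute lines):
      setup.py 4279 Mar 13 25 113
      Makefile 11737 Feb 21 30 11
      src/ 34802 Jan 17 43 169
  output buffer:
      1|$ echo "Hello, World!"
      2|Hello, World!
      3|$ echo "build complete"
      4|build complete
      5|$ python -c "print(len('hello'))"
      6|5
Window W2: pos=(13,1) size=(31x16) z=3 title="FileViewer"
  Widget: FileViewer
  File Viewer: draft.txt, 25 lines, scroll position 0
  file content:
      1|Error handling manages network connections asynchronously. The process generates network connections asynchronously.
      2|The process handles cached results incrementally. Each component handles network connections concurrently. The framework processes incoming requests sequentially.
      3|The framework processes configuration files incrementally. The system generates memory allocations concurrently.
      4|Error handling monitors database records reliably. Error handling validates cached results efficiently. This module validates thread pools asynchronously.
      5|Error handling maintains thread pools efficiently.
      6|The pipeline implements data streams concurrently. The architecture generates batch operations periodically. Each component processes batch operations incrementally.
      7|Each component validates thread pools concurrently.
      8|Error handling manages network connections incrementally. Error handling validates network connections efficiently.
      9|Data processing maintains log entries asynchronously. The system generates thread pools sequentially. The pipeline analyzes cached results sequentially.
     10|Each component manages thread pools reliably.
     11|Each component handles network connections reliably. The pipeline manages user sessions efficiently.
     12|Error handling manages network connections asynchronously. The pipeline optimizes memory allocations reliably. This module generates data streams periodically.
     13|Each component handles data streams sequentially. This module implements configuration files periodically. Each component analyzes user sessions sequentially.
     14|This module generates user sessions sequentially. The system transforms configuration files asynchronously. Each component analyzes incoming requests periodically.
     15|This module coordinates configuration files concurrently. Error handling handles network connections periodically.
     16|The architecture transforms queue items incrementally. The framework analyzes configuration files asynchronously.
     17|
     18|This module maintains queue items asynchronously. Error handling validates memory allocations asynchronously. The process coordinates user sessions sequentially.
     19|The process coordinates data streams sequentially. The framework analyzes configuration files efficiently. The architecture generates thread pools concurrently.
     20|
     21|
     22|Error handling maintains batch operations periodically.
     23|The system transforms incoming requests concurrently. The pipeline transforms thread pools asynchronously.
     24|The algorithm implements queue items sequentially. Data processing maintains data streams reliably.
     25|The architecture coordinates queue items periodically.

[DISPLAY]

┠──────────┃ FileViewer                  ┃           
┃$ echo "He┠─────────────────────────────┨           
┃Hello, Wor┃Error handling manages netwo▲┃           
┃$ echo "bu┃The process handles cached r█┃           
┃build comp┃The framework processes conf░┃           
┃$ python -┃Error handling monitors data░┃           
┃5         ┃Error handling maintains thr░┃           
┃$ █       ┃The pipeline implements data░┃           
┃          ┃Each component validates thr░┃           
┃          ┃Error handling manages netwo░┃           
┃          ┃Data processing maintains lo░┃           
┃          ┃Each component manages threa░┃           
┃          ┃Each component handles netwo░┃           
┃          ┃Error handling manages netwo▼┃           
┃          ┗━━━━━━━━━━━━━━━━━━━━━━━━━━━━━┛           
┗━━━━━━━━━━━━━━━━━━━━━━━━━━━━━━━━━━┛                 
    ┗━━━━━━━━━━━━━━━━━━━━━━━━━┛                      
                                                     


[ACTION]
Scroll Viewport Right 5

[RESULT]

──────┃ FileViewer                  ┃                
ho "He┠─────────────────────────────┨                
o, Wor┃Error handling manages netwo▲┃                
ho "bu┃The process handles cached r█┃                
d comp┃The framework processes conf░┃                
thon -┃Error handling monitors data░┃                
      ┃Error handling maintains thr░┃                
      ┃The pipeline implements data░┃                
      ┃Each component validates thr░┃                
      ┃Error handling manages netwo░┃                
      ┃Data processing maintains lo░┃                
      ┃Each component manages threa░┃                
      ┃Each component handles netwo░┃                
      ┃Error handling manages netwo▼┃                
      ┗━━━━━━━━━━━━━━━━━━━━━━━━━━━━━┛                
━━━━━━━━━━━━━━━━━━━━━━━━━━━━━━┛                      
━━━━━━━━━━━━━━━━━━━━━━━━━┛                           
                                                     


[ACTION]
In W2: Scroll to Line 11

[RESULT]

──────┃ FileViewer                  ┃                
ho "He┠─────────────────────────────┨                
o, Wor┃Each component handles netwo▲┃                
ho "bu┃Error handling manages netwo░┃                
d comp┃Each component handles data ░┃                
thon -┃This module generates user s░┃                
      ┃This module coordinates conf░┃                
      ┃The architecture transforms ░┃                
      ┃                            ░┃                
      ┃This module maintains queue ░┃                
      ┃The process coordinates data█┃                
      ┃                            ░┃                
      ┃                            ░┃                
      ┃Error handling maintains bat▼┃                
      ┗━━━━━━━━━━━━━━━━━━━━━━━━━━━━━┛                
━━━━━━━━━━━━━━━━━━━━━━━━━━━━━━┛                      
━━━━━━━━━━━━━━━━━━━━━━━━━┛                           
                                                     


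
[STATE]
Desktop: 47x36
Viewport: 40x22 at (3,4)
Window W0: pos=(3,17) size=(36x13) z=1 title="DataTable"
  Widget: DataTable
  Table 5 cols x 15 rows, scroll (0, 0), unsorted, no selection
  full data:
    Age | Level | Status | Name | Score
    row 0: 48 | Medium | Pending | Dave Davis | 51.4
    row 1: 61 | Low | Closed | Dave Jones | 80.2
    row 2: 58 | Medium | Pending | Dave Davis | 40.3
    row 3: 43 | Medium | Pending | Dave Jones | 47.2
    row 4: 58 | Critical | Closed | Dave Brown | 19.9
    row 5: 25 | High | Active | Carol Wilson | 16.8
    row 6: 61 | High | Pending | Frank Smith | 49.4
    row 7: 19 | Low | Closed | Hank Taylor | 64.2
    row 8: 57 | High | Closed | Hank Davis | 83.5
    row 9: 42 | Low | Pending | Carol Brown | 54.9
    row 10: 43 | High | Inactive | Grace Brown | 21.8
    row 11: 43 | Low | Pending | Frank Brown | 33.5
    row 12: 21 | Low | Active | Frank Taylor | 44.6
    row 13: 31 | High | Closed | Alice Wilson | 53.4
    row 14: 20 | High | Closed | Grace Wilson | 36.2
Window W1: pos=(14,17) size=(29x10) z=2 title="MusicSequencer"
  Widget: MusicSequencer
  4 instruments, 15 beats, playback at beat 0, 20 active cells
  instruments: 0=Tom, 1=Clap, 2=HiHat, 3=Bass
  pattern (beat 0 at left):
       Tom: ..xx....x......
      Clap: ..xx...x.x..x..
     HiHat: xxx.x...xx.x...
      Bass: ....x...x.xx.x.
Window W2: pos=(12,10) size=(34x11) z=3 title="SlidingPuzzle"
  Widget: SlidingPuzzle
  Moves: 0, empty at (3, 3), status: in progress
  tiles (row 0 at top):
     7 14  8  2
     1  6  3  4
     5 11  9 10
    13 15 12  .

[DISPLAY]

                                        
                                        
                                        
                                        
                                        
                                        
         ┏━━━━━━━━━━━━━━━━━━━━━━━━━━━━━━
         ┃ SlidingPuzzle                
         ┠──────────────────────────────
         ┃┌────┬────┬────┬────┐         
         ┃│  7 │ 14 │  8 │  2 │         
         ┃├────┼────┼────┼────┤         
         ┃│  1 │  6 │  3 │  4 │         
┏━━━━━━━━┃├────┼────┼────┼────┤         
┃ DataTab┃│  5 │ 11 │  9 │ 10 │         
┠────────┃├────┼────┼────┼────┤         
┃Age│Leve┗━━━━━━━━━━━━━━━━━━━━━━━━━━━━━━
┃───┼──────┃   Tom··██····█······      ┃
┃48 │Medium┃  Clap··██···█·█··█··      ┃
┃61 │Low   ┃ HiHat███·█···██·█···      ┃
┃58 │Medium┃  Bass····█···█·██·█·      ┃
┃43 │Medium┃                           ┃


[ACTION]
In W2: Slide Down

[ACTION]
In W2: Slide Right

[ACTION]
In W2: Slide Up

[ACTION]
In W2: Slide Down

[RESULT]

                                        
                                        
                                        
                                        
                                        
                                        
         ┏━━━━━━━━━━━━━━━━━━━━━━━━━━━━━━
         ┃ SlidingPuzzle                
         ┠──────────────────────────────
         ┃┌────┬────┬────┬────┐         
         ┃│  7 │ 14 │  8 │  2 │         
         ┃├────┼────┼────┼────┤         
         ┃│  1 │  6 │  3 │  4 │         
┏━━━━━━━━┃├────┼────┼────┼────┤         
┃ DataTab┃│  5 │ 11 │    │  9 │         
┠────────┃├────┼────┼────┼────┤         
┃Age│Leve┗━━━━━━━━━━━━━━━━━━━━━━━━━━━━━━
┃───┼──────┃   Tom··██····█······      ┃
┃48 │Medium┃  Clap··██···█·█··█··      ┃
┃61 │Low   ┃ HiHat███·█···██·█···      ┃
┃58 │Medium┃  Bass····█···█·██·█·      ┃
┃43 │Medium┃                           ┃


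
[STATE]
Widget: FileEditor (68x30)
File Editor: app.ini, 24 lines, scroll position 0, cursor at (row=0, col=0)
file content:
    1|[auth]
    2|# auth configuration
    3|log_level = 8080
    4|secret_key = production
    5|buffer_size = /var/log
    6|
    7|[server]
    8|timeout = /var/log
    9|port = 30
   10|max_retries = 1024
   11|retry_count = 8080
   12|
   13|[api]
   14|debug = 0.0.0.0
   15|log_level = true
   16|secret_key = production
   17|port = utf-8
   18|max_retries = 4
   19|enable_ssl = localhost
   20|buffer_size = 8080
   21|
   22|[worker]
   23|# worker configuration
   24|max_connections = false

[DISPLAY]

█auth]                                                             ▲
# auth configuration                                               █
log_level = 8080                                                   ░
secret_key = production                                            ░
buffer_size = /var/log                                             ░
                                                                   ░
[server]                                                           ░
timeout = /var/log                                                 ░
port = 30                                                          ░
max_retries = 1024                                                 ░
retry_count = 8080                                                 ░
                                                                   ░
[api]                                                              ░
debug = 0.0.0.0                                                    ░
log_level = true                                                   ░
secret_key = production                                            ░
port = utf-8                                                       ░
max_retries = 4                                                    ░
enable_ssl = localhost                                             ░
buffer_size = 8080                                                 ░
                                                                   ░
[worker]                                                           ░
# worker configuration                                             ░
max_connections = false                                            ░
                                                                   ░
                                                                   ░
                                                                   ░
                                                                   ░
                                                                   ░
                                                                   ▼


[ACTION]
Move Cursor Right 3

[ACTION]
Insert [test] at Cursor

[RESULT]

[autest█h]                                                         ▲
# auth configuration                                               █
log_level = 8080                                                   ░
secret_key = production                                            ░
buffer_size = /var/log                                             ░
                                                                   ░
[server]                                                           ░
timeout = /var/log                                                 ░
port = 30                                                          ░
max_retries = 1024                                                 ░
retry_count = 8080                                                 ░
                                                                   ░
[api]                                                              ░
debug = 0.0.0.0                                                    ░
log_level = true                                                   ░
secret_key = production                                            ░
port = utf-8                                                       ░
max_retries = 4                                                    ░
enable_ssl = localhost                                             ░
buffer_size = 8080                                                 ░
                                                                   ░
[worker]                                                           ░
# worker configuration                                             ░
max_connections = false                                            ░
                                                                   ░
                                                                   ░
                                                                   ░
                                                                   ░
                                                                   ░
                                                                   ▼


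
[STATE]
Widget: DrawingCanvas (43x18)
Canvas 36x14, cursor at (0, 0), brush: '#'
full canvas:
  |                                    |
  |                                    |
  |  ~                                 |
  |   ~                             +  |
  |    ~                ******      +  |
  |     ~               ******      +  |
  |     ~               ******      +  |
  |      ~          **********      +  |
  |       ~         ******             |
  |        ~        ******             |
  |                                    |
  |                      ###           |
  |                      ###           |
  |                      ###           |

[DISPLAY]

+                                          
                                           
  ~                                        
   ~                             +         
    ~                ******      +         
     ~               ******      +         
     ~               ******      +         
      ~          **********      +         
       ~         ******                    
        ~        ******                    
                                           
                      ###                  
                      ###                  
                      ###                  
                                           
                                           
                                           
                                           


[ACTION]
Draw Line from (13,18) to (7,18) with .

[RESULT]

+                                          
                                           
  ~                                        
   ~                             +         
    ~                ******      +         
     ~               ******      +         
     ~               ******      +         
      ~          *.********      +         
       ~         *.****                    
        ~        *.****                    
                  .                        
                  .   ###                  
                  .   ###                  
                  .   ###                  
                                           
                                           
                                           
                                           


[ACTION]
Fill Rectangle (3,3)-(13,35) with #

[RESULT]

+                                          
                                           
  ~                                        
   #################################       
   #################################       
   #################################       
   #################################       
   #################################       
   #################################       
   #################################       
   #################################       
   #################################       
   #################################       
   #################################       
                                           
                                           
                                           
                                           


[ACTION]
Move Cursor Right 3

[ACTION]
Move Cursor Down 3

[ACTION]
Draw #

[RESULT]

                                           
                                           
  ~                                        
   #################################       
   #################################       
   #################################       
   #################################       
   #################################       
   #################################       
   #################################       
   #################################       
   #################################       
   #################################       
   #################################       
                                           
                                           
                                           
                                           


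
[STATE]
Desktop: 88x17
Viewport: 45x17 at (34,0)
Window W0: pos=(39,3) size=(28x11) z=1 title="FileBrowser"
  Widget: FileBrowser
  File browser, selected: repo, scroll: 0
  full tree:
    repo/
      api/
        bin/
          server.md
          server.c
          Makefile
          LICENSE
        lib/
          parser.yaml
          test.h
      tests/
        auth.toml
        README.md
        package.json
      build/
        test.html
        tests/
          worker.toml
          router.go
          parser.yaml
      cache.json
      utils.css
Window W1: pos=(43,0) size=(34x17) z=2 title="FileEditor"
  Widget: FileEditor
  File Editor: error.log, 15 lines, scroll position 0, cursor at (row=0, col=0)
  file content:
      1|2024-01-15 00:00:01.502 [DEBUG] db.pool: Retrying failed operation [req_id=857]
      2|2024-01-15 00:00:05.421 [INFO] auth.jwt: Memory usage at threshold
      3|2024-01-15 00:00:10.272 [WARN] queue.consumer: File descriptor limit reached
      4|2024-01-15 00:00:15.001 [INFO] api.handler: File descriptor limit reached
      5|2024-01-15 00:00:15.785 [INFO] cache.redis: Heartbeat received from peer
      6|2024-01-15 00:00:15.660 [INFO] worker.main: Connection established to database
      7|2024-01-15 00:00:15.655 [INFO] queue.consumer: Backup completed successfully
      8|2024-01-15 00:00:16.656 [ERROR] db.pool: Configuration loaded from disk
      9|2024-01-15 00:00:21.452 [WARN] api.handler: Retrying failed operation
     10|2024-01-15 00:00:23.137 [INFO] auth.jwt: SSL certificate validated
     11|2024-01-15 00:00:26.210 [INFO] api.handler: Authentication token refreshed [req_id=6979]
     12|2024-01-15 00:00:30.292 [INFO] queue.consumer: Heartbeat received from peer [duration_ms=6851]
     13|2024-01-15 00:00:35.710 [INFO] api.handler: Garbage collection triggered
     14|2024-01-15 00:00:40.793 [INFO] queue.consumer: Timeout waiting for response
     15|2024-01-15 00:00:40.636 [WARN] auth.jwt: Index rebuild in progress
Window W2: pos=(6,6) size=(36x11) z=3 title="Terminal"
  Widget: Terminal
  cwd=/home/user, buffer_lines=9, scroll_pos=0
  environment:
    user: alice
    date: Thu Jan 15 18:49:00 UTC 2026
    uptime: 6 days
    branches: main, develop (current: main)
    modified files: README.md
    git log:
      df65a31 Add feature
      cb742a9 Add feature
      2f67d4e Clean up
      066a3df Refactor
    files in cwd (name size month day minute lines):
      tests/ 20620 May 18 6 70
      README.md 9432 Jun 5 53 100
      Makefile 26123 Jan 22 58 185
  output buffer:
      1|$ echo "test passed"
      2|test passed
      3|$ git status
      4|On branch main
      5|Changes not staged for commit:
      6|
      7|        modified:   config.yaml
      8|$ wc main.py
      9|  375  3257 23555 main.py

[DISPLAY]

         ┏━━━━━━━━━━━━━━━━━━━━━━━━━━━━━━━━┓  
         ┃ FileEditor                     ┃  
         ┠────────────────────────────────┨  
     ┏━━━┃█024-01-15 00:00:01.502 [DEBUG]▲┃  
     ┃ Fi┃2024-01-15 00:00:05.421 [INFO] █┃  
     ┠───┃2024-01-15 00:00:10.272 [WARN] ░┃  
━━━━━━━┓[┃2024-01-15 00:00:15.001 [INFO] ░┃  
       ┃ ┃2024-01-15 00:00:15.785 [INFO] ░┃  
───────┨ ┃2024-01-15 00:00:15.660 [INFO] ░┃  
       ┃ ┃2024-01-15 00:00:15.655 [INFO] ░┃  
       ┃ ┃2024-01-15 00:00:16.656 [ERROR]░┃  
       ┃ ┃2024-01-15 00:00:21.452 [WARN] ░┃  
       ┃ ┃2024-01-15 00:00:23.137 [INFO] ░┃  
it:    ┃━┃2024-01-15 00:00:26.210 [INFO] ░┃  
       ┃ ┃2024-01-15 00:00:30.292 [INFO] ░┃  
yaml   ┃ ┃2024-01-15 00:00:35.710 [INFO] ▼┃  
━━━━━━━┛ ┗━━━━━━━━━━━━━━━━━━━━━━━━━━━━━━━━┛  


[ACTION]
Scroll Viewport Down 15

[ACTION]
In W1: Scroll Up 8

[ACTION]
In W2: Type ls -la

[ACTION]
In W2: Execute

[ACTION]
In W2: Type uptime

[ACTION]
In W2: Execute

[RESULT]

         ┏━━━━━━━━━━━━━━━━━━━━━━━━━━━━━━━━┓  
         ┃ FileEditor                     ┃  
         ┠────────────────────────────────┨  
     ┏━━━┃█024-01-15 00:00:01.502 [DEBUG]▲┃  
     ┃ Fi┃2024-01-15 00:00:05.421 [INFO] █┃  
     ┠───┃2024-01-15 00:00:10.272 [WARN] ░┃  
━━━━━━━┓[┃2024-01-15 00:00:15.001 [INFO] ░┃  
       ┃ ┃2024-01-15 00:00:15.785 [INFO] ░┃  
───────┨ ┃2024-01-15 00:00:15.660 [INFO] ░┃  
       ┃ ┃2024-01-15 00:00:15.655 [INFO] ░┃  
  20620┃ ┃2024-01-15 00:00:16.656 [ERROR]░┃  
   9432┃ ┃2024-01-15 00:00:21.452 [WARN] ░┃  
  26123┃ ┃2024-01-15 00:00:23.137 [INFO] ░┃  
       ┃━┃2024-01-15 00:00:26.210 [INFO] ░┃  
       ┃ ┃2024-01-15 00:00:30.292 [INFO] ░┃  
       ┃ ┃2024-01-15 00:00:35.710 [INFO] ▼┃  
━━━━━━━┛ ┗━━━━━━━━━━━━━━━━━━━━━━━━━━━━━━━━┛  
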